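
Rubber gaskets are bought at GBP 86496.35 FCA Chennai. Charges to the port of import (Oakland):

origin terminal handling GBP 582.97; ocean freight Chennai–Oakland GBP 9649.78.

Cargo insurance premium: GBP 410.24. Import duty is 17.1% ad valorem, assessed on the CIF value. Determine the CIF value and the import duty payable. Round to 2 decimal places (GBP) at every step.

CIF = FCA price + pre-shipment costs + freight + insurance
CIF = 86496.35 + 582.97 + 9649.78 + 410.24 = 97139.34
Import duty = 97139.34 × 17.1% = 16610.83

CIF value: GBP 97139.34; import duty: GBP 16610.83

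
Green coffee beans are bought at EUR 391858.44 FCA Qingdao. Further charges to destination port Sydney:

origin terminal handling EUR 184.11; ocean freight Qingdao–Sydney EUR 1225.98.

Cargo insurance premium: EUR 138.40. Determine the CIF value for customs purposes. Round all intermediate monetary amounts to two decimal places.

CIF value: EUR 393406.93

CIF = FCA price + pre-shipment costs + freight + insurance
CIF = 391858.44 + 184.11 + 1225.98 + 138.40 = 393406.93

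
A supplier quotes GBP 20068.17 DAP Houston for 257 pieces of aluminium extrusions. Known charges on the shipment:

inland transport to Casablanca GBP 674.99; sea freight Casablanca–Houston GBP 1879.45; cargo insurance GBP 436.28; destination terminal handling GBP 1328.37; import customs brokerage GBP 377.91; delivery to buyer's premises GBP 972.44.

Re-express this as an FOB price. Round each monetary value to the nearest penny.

Not relevant to the conversion: inland to port — on the seller under both DAP and FOB; already in the DAP price and stays in the FOB price. brokerage — on the buyer under both terms; not part of either seller's price.
From DAP to FOB, the seller no longer bears: freight, insurance, destination terminal, delivery.
FOB price = 20068.17 − 1879.45 − 436.28 − 1328.37 − 972.44 = 15451.63

FOB price: GBP 15451.63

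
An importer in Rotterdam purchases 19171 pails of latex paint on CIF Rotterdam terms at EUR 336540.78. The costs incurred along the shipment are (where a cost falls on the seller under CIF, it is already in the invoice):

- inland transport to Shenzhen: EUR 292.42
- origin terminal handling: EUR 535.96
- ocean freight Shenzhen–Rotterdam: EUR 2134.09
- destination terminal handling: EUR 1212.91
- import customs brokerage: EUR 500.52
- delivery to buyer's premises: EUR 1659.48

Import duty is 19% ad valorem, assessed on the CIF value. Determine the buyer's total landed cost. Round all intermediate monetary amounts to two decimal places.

CIF: the seller pays costs through ocean freight and marine insurance to the destination port.
Already in the invoice (seller's account under CIF): inland to port, origin terminal, freight — exclude.
The CIF price already equals the CIF value: 336540.78
Import duty = 336540.78 × 19% = 63942.75
Buyer bears: destination terminal 1212.91 + brokerage 500.52 + delivery 1659.48 + duty 63942.75 = 67315.66
Landed cost = invoice 336540.78 + 67315.66 = 403856.44

Total landed cost: EUR 403856.44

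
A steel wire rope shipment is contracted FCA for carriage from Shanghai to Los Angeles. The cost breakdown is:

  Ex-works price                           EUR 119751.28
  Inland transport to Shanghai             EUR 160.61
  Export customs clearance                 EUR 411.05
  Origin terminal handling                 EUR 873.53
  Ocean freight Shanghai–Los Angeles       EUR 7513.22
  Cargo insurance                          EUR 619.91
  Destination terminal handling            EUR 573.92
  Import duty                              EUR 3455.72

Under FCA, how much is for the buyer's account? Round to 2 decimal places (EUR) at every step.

FCA: the seller delivers export-cleared goods to the carrier; the buyer bears costs from that point.
Seller's account: goods 119751.28 + inland to port 160.61 + export clearance 411.05 = 120322.94
Buyer's account: origin terminal 873.53 + freight 7513.22 + insurance 619.91 + destination terminal 573.92 + duty 3455.72 = 13036.30

Buyer's account: EUR 13036.30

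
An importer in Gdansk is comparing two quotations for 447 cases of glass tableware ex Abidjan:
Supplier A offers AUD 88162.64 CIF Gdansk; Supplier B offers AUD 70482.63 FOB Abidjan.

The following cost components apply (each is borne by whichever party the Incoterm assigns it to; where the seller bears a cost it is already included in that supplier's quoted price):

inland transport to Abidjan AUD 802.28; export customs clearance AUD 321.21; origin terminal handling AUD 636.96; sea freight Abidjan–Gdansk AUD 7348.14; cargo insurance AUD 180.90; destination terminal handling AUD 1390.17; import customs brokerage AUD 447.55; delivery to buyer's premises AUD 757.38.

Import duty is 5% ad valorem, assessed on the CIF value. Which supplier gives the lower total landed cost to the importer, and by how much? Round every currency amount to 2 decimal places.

Supplier A (CIF):
The CIF price already equals the CIF value: 88162.64
Import duty = 88162.64 × 5% = 4408.13
Buyer bears (A): 1390.17 + 447.55 + 757.38 = 2595.10
Landed cost (A) = invoice 88162.64 + 2595.10 + duty 4408.13 = 95165.87
Supplier B (FOB):
CIF value = FOB price + freight + insurance = 70482.63 + 7348.14 + 180.90 = 78011.67
Import duty = 78011.67 × 5% = 3900.58
Buyer bears (B): 7348.14 + 180.90 + 1390.17 + 447.55 + 757.38 = 10124.14
Landed cost (B) = invoice 70482.63 + 10124.14 + duty 3900.58 = 84507.35
Difference = |95165.87 − 84507.35| = 10658.52

Supplier B is cheaper by AUD 10658.52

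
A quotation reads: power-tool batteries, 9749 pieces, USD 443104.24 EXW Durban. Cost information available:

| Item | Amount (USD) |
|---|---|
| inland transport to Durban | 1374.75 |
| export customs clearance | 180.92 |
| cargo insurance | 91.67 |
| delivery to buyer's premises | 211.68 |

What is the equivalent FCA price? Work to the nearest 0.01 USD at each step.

Not relevant to the conversion: delivery, insurance — on the buyer under both terms; not part of either seller's price.
From EXW to FCA, the seller additionally bears: inland to port, export clearance.
FCA price = 443104.24 + 1374.75 + 180.92 = 444659.91

FCA price: USD 444659.91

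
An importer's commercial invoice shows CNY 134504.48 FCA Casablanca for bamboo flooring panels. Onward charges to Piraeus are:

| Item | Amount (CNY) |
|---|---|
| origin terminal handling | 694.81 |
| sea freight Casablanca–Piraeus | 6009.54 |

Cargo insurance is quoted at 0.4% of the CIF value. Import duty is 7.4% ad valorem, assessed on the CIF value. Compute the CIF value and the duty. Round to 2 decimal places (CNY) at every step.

Let C be the CIF value. C = FCA price + pre-shipment costs + freight + 0.4% × C
C − 0.4% × C = 134504.48 + 694.81 + 6009.54
0.996 × C = 141208.83
C = 141208.83 / 0.996 = 141775.93
Insurance premium = 0.4% × 141775.93 = 567.10
Import duty = 141775.93 × 7.4% = 10491.42

CIF value: CNY 141775.93; import duty: CNY 10491.42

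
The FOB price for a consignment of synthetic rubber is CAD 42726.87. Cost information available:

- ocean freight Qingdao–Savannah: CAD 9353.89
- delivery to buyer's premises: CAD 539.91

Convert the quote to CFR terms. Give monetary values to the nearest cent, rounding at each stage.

CFR price: CAD 52080.76

Not relevant to the conversion: delivery — on the buyer under both terms; not part of either seller's price.
From FOB to CFR, the seller additionally bears: freight.
CFR price = 42726.87 + 9353.89 = 52080.76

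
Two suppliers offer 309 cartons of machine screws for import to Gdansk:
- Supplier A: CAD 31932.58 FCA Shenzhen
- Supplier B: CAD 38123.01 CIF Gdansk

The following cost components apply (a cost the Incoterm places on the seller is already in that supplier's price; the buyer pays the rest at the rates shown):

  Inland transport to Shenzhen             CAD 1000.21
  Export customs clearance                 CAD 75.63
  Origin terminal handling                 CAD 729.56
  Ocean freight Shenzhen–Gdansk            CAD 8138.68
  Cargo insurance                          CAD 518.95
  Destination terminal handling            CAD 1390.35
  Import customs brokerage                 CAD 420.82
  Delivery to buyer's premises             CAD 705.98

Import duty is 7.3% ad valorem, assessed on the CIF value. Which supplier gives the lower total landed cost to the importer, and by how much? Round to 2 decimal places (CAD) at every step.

Supplier A (FCA):
CIF value = FCA price + origin terminal + freight + insurance = 31932.58 + 729.56 + 8138.68 + 518.95 = 41319.77
Import duty = 41319.77 × 7.3% = 3016.34
Buyer bears (A): 729.56 + 8138.68 + 518.95 + 1390.35 + 420.82 + 705.98 = 11904.34
Landed cost (A) = invoice 31932.58 + 11904.34 + duty 3016.34 = 46853.26
Supplier B (CIF):
The CIF price already equals the CIF value: 38123.01
Import duty = 38123.01 × 7.3% = 2782.98
Buyer bears (B): 1390.35 + 420.82 + 705.98 = 2517.15
Landed cost (B) = invoice 38123.01 + 2517.15 + duty 2782.98 = 43423.14
Difference = |46853.26 − 43423.14| = 3430.12

Supplier B is cheaper by CAD 3430.12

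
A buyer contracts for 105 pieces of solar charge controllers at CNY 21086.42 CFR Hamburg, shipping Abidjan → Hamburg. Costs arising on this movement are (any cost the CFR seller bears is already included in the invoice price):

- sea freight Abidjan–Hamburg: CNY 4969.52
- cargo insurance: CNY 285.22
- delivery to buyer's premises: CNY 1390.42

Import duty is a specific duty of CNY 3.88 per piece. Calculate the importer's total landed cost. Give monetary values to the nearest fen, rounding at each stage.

CFR: the seller pays costs through ocean freight to the destination port, but not insurance.
Already in the invoice (seller's account under CFR): freight — exclude.
CIF value = CFR price + insurance = 21086.42 + 285.22 = 21371.64
Import duty = 105 × 3.88 = 407.40
Buyer bears: insurance 285.22 + delivery 1390.42 + duty 407.40 = 2083.04
Landed cost = invoice 21086.42 + 2083.04 = 23169.46

Total landed cost: CNY 23169.46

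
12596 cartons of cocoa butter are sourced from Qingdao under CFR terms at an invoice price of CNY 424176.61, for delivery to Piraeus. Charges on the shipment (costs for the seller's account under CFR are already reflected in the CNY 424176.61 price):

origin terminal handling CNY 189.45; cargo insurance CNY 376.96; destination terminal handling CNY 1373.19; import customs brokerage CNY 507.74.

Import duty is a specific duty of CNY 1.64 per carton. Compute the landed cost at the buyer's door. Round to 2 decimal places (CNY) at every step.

Total landed cost: CNY 447091.94

CFR: the seller pays costs through ocean freight to the destination port, but not insurance.
Already in the invoice (seller's account under CFR): origin terminal — exclude.
CIF value = CFR price + insurance = 424176.61 + 376.96 = 424553.57
Import duty = 12596 × 1.64 = 20657.44
Buyer bears: insurance 376.96 + destination terminal 1373.19 + brokerage 507.74 + duty 20657.44 = 22915.33
Landed cost = invoice 424176.61 + 22915.33 = 447091.94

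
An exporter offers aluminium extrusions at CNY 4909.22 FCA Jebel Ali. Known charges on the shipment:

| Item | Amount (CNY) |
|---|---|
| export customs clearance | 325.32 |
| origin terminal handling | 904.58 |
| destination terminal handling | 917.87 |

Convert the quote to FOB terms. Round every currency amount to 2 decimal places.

FOB price: CNY 5813.80

Not relevant to the conversion: export clearance — on the seller under both FCA and FOB; already in the FCA price and stays in the FOB price. destination terminal — on the buyer under both terms; not part of either seller's price.
From FCA to FOB, the seller additionally bears: origin terminal.
FOB price = 4909.22 + 904.58 = 5813.80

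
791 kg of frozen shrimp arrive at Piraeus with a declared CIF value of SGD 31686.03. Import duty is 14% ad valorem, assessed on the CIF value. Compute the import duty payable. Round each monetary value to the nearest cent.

Import duty: SGD 4436.04

Import duty = 31686.03 × 14% = 4436.04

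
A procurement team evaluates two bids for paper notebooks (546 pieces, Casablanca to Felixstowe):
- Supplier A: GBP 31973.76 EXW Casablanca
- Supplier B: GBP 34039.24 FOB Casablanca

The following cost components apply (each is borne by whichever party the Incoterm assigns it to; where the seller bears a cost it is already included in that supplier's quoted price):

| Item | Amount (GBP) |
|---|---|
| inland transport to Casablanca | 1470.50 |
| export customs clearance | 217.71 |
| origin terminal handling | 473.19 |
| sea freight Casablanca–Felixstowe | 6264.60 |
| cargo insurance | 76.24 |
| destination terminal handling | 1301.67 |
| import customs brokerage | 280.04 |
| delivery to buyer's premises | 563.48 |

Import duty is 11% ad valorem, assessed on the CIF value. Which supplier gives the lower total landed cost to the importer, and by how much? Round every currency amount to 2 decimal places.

Supplier A (EXW):
CIF value = EXW price + inland to port + export clearance + origin terminal + freight + insurance = 31973.76 + 1470.50 + 217.71 + 473.19 + 6264.60 + 76.24 = 40476.00
Import duty = 40476.00 × 11% = 4452.36
Buyer bears (A): 1470.50 + 217.71 + 473.19 + 6264.60 + 76.24 + 1301.67 + 280.04 + 563.48 = 10647.43
Landed cost (A) = invoice 31973.76 + 10647.43 + duty 4452.36 = 47073.55
Supplier B (FOB):
CIF value = FOB price + freight + insurance = 34039.24 + 6264.60 + 76.24 = 40380.08
Import duty = 40380.08 × 11% = 4441.81
Buyer bears (B): 6264.60 + 76.24 + 1301.67 + 280.04 + 563.48 = 8486.03
Landed cost (B) = invoice 34039.24 + 8486.03 + duty 4441.81 = 46967.08
Difference = |47073.55 − 46967.08| = 106.47

Supplier B is cheaper by GBP 106.47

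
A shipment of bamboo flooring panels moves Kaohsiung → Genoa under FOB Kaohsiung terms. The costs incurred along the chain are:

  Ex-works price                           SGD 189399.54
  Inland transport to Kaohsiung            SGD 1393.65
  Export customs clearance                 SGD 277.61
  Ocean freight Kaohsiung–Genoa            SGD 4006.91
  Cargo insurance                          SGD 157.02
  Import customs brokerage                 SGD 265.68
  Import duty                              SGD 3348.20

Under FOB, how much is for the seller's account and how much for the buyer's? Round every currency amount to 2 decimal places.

FOB: the seller bears costs until goods are on board at the origin port; the buyer bears freight, insurance and all costs thereafter.
Seller's account: goods 189399.54 + inland to port 1393.65 + export clearance 277.61 = 191070.80
Buyer's account: freight 4006.91 + insurance 157.02 + brokerage 265.68 + duty 3348.20 = 7777.81

Seller: SGD 191070.80; buyer: SGD 7777.81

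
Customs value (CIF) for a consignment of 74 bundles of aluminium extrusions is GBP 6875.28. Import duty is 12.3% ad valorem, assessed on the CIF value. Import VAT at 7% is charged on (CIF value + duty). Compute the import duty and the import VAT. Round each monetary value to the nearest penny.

Import duty = 6875.28 × 12.3% = 845.66
VAT base = CIF + duty = 6875.28 + 845.66 = 7720.94
Import VAT = 7720.94 × 7% = 540.47

Import duty: GBP 845.66; import VAT: GBP 540.47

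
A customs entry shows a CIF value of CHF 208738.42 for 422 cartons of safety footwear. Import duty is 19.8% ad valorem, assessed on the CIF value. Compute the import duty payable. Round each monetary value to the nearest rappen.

Import duty = 208738.42 × 19.8% = 41330.21

Import duty: CHF 41330.21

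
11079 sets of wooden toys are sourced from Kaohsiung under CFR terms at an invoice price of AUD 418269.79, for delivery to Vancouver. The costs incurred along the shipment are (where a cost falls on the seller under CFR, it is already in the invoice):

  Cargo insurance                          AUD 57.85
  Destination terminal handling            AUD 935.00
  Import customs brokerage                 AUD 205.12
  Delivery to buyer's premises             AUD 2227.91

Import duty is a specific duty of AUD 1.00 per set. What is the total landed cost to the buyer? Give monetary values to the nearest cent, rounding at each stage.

CFR: the seller pays costs through ocean freight to the destination port, but not insurance.
CIF value = CFR price + insurance = 418269.79 + 57.85 = 418327.64
Import duty = 11079 × 1.00 = 11079.00
Buyer bears: insurance 57.85 + destination terminal 935.00 + brokerage 205.12 + delivery 2227.91 + duty 11079.00 = 14504.88
Landed cost = invoice 418269.79 + 14504.88 = 432774.67

Total landed cost: AUD 432774.67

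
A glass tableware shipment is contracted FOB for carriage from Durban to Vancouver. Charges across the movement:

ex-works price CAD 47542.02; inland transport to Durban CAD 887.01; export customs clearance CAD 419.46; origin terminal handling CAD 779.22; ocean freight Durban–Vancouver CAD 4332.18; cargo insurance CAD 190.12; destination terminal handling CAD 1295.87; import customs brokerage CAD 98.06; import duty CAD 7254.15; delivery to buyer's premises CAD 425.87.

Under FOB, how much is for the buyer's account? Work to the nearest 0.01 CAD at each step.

Buyer's account: CAD 13596.25

FOB: the seller bears costs until goods are on board at the origin port; the buyer bears freight, insurance and all costs thereafter.
Seller's account: goods 47542.02 + inland to port 887.01 + export clearance 419.46 + origin terminal 779.22 = 49627.71
Buyer's account: freight 4332.18 + insurance 190.12 + destination terminal 1295.87 + brokerage 98.06 + duty 7254.15 + delivery 425.87 = 13596.25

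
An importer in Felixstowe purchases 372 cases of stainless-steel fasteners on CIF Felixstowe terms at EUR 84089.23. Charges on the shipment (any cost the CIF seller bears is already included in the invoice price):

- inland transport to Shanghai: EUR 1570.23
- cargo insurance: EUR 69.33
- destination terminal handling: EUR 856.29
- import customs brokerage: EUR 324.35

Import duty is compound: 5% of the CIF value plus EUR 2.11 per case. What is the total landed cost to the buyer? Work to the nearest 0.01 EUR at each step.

CIF: the seller pays costs through ocean freight and marine insurance to the destination port.
Already in the invoice (seller's account under CIF): inland to port, insurance — exclude.
The CIF price already equals the CIF value: 84089.23
Ad valorem component: 84089.23 × 5% = 4204.46
Specific component: 372 × 2.11 = 784.92
Import duty = 4204.46 + 784.92 = 4989.38
Buyer bears: destination terminal 856.29 + brokerage 324.35 + duty 4989.38 = 6170.02
Landed cost = invoice 84089.23 + 6170.02 = 90259.25

Total landed cost: EUR 90259.25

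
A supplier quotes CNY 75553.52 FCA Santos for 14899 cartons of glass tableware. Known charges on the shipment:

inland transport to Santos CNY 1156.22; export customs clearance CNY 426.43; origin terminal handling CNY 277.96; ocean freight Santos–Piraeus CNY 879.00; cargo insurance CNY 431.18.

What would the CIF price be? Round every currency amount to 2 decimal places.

CIF price: CNY 77141.66

Not relevant to the conversion: inland to port, export clearance — on the seller under both FCA and CIF; already in the FCA price and stays in the CIF price.
From FCA to CIF, the seller additionally bears: origin terminal, freight, insurance.
CIF price = 75553.52 + 277.96 + 879.00 + 431.18 = 77141.66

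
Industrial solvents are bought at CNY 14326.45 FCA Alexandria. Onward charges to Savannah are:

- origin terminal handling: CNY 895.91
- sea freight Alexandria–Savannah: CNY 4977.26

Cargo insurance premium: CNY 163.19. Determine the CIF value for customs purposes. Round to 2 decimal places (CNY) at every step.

CIF = FCA price + pre-shipment costs + freight + insurance
CIF = 14326.45 + 895.91 + 4977.26 + 163.19 = 20362.81

CIF value: CNY 20362.81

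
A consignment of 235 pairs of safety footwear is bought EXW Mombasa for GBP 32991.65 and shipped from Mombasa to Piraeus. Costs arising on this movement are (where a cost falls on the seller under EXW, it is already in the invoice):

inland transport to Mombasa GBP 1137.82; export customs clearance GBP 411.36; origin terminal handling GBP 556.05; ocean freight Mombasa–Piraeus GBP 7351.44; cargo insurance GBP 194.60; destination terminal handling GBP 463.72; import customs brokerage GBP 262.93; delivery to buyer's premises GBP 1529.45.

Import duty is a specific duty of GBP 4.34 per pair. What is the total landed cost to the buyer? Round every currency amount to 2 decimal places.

EXW: the seller makes goods available at their premises; the buyer bears all onward costs.
CIF value = EXW price + inland to port + export clearance + origin terminal + freight + insurance = 32991.65 + 1137.82 + 411.36 + 556.05 + 7351.44 + 194.60 = 42642.92
Import duty = 235 × 4.34 = 1019.90
Buyer bears: inland to port 1137.82 + export clearance 411.36 + origin terminal 556.05 + freight 7351.44 + insurance 194.60 + destination terminal 463.72 + brokerage 262.93 + delivery 1529.45 + duty 1019.90 = 12927.27
Landed cost = invoice 32991.65 + 12927.27 = 45918.92

Total landed cost: GBP 45918.92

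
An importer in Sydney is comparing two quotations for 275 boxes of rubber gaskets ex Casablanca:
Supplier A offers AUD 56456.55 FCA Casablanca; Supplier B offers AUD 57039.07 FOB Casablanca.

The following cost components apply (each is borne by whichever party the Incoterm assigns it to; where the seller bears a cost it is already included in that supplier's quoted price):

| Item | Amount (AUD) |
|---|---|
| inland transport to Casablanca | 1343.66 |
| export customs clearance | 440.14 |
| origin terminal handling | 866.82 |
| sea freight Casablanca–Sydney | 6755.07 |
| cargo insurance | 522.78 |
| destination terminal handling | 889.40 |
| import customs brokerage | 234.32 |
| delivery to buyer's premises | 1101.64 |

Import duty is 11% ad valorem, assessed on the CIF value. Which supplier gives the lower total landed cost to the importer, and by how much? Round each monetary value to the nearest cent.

Supplier A (FCA):
CIF value = FCA price + origin terminal + freight + insurance = 56456.55 + 866.82 + 6755.07 + 522.78 = 64601.22
Import duty = 64601.22 × 11% = 7106.13
Buyer bears (A): 866.82 + 6755.07 + 522.78 + 889.40 + 234.32 + 1101.64 = 10370.03
Landed cost (A) = invoice 56456.55 + 10370.03 + duty 7106.13 = 73932.71
Supplier B (FOB):
CIF value = FOB price + freight + insurance = 57039.07 + 6755.07 + 522.78 = 64316.92
Import duty = 64316.92 × 11% = 7074.86
Buyer bears (B): 6755.07 + 522.78 + 889.40 + 234.32 + 1101.64 = 9503.21
Landed cost (B) = invoice 57039.07 + 9503.21 + duty 7074.86 = 73617.14
Difference = |73932.71 − 73617.14| = 315.57

Supplier B is cheaper by AUD 315.57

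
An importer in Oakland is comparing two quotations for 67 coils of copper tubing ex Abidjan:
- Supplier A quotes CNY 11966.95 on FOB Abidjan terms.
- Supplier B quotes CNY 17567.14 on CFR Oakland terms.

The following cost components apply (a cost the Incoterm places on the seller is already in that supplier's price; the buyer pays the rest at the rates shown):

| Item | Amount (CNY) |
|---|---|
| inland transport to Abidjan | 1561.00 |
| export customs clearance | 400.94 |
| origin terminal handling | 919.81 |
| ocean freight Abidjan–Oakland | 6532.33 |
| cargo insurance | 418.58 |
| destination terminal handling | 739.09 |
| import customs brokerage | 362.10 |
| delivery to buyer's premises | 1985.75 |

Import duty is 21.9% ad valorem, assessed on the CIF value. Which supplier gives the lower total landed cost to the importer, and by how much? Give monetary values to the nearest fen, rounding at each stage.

Supplier B is cheaper by CNY 1136.28

Supplier A (FOB):
CIF value = FOB price + freight + insurance = 11966.95 + 6532.33 + 418.58 = 18917.86
Import duty = 18917.86 × 21.9% = 4143.01
Buyer bears (A): 6532.33 + 418.58 + 739.09 + 362.10 + 1985.75 = 10037.85
Landed cost (A) = invoice 11966.95 + 10037.85 + duty 4143.01 = 26147.81
Supplier B (CFR):
CIF value = CFR price + insurance = 17567.14 + 418.58 = 17985.72
Import duty = 17985.72 × 21.9% = 3938.87
Buyer bears (B): 418.58 + 739.09 + 362.10 + 1985.75 = 3505.52
Landed cost (B) = invoice 17567.14 + 3505.52 + duty 3938.87 = 25011.53
Difference = |26147.81 − 25011.53| = 1136.28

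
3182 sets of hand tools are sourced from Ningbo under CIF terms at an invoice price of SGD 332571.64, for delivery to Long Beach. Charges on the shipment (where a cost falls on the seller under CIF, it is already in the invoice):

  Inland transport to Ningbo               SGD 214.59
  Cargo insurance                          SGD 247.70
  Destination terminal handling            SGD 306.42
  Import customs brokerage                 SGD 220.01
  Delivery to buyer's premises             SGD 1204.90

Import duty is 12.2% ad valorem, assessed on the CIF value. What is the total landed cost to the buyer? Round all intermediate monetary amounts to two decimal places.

Total landed cost: SGD 374876.71

CIF: the seller pays costs through ocean freight and marine insurance to the destination port.
Already in the invoice (seller's account under CIF): inland to port, insurance — exclude.
The CIF price already equals the CIF value: 332571.64
Import duty = 332571.64 × 12.2% = 40573.74
Buyer bears: destination terminal 306.42 + brokerage 220.01 + delivery 1204.90 + duty 40573.74 = 42305.07
Landed cost = invoice 332571.64 + 42305.07 = 374876.71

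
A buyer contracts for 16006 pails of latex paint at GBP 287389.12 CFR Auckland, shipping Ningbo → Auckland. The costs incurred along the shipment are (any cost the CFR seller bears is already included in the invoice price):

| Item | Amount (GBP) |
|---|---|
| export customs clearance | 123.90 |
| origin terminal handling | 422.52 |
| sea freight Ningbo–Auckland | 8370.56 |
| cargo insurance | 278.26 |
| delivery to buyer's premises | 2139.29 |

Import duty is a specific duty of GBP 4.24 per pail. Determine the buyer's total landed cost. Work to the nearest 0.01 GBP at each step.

Total landed cost: GBP 357672.11

CFR: the seller pays costs through ocean freight to the destination port, but not insurance.
Already in the invoice (seller's account under CFR): export clearance, origin terminal, freight — exclude.
CIF value = CFR price + insurance = 287389.12 + 278.26 = 287667.38
Import duty = 16006 × 4.24 = 67865.44
Buyer bears: insurance 278.26 + delivery 2139.29 + duty 67865.44 = 70282.99
Landed cost = invoice 287389.12 + 70282.99 = 357672.11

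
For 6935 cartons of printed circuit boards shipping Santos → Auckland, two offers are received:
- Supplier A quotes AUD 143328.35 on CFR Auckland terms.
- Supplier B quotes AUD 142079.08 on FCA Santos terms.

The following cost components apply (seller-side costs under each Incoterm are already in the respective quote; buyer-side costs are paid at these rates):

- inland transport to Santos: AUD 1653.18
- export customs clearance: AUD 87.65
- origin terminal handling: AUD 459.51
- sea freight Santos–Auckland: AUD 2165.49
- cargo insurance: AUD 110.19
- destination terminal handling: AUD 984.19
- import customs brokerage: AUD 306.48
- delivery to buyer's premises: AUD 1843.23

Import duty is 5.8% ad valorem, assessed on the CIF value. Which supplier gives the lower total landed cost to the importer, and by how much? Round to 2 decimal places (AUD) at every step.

Supplier A (CFR):
CIF value = CFR price + insurance = 143328.35 + 110.19 = 143438.54
Import duty = 143438.54 × 5.8% = 8319.44
Buyer bears (A): 110.19 + 984.19 + 306.48 + 1843.23 = 3244.09
Landed cost (A) = invoice 143328.35 + 3244.09 + duty 8319.44 = 154891.88
Supplier B (FCA):
CIF value = FCA price + origin terminal + freight + insurance = 142079.08 + 459.51 + 2165.49 + 110.19 = 144814.27
Import duty = 144814.27 × 5.8% = 8399.23
Buyer bears (B): 459.51 + 2165.49 + 110.19 + 984.19 + 306.48 + 1843.23 = 5869.09
Landed cost (B) = invoice 142079.08 + 5869.09 + duty 8399.23 = 156347.40
Difference = |154891.88 − 156347.40| = 1455.52

Supplier A is cheaper by AUD 1455.52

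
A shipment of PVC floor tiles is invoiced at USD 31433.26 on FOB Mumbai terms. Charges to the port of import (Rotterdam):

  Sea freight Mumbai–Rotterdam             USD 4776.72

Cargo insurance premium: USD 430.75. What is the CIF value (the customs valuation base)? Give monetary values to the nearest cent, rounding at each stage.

CIF = FOB price + freight + insurance
CIF = 31433.26 + 4776.72 + 430.75 = 36640.73

CIF value: USD 36640.73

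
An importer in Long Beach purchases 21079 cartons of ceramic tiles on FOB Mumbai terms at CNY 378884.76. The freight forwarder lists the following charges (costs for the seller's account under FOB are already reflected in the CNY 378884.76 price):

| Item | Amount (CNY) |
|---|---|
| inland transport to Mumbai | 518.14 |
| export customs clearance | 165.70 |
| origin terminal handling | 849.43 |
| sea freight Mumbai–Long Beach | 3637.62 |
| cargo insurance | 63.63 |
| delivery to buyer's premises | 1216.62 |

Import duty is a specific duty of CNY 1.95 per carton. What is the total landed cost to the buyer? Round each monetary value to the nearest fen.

FOB: the seller bears costs until goods are on board at the origin port; the buyer bears freight, insurance and all costs thereafter.
Already in the invoice (seller's account under FOB): inland to port, export clearance, origin terminal — exclude.
CIF value = FOB price + freight + insurance = 378884.76 + 3637.62 + 63.63 = 382586.01
Import duty = 21079 × 1.95 = 41104.05
Buyer bears: freight 3637.62 + insurance 63.63 + delivery 1216.62 + duty 41104.05 = 46021.92
Landed cost = invoice 378884.76 + 46021.92 = 424906.68

Total landed cost: CNY 424906.68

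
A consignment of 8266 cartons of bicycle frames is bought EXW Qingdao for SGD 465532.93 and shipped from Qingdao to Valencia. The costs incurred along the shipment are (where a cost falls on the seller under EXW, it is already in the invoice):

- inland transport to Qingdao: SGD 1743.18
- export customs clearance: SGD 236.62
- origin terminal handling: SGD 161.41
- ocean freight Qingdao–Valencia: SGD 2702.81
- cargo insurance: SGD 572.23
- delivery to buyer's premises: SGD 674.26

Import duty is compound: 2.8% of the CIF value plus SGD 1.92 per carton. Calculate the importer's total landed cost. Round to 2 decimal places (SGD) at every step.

Total landed cost: SGD 500680.74

EXW: the seller makes goods available at their premises; the buyer bears all onward costs.
CIF value = EXW price + inland to port + export clearance + origin terminal + freight + insurance = 465532.93 + 1743.18 + 236.62 + 161.41 + 2702.81 + 572.23 = 470949.18
Ad valorem component: 470949.18 × 2.8% = 13186.58
Specific component: 8266 × 1.92 = 15870.72
Import duty = 13186.58 + 15870.72 = 29057.30
Buyer bears: inland to port 1743.18 + export clearance 236.62 + origin terminal 161.41 + freight 2702.81 + insurance 572.23 + delivery 674.26 + duty 29057.30 = 35147.81
Landed cost = invoice 465532.93 + 35147.81 = 500680.74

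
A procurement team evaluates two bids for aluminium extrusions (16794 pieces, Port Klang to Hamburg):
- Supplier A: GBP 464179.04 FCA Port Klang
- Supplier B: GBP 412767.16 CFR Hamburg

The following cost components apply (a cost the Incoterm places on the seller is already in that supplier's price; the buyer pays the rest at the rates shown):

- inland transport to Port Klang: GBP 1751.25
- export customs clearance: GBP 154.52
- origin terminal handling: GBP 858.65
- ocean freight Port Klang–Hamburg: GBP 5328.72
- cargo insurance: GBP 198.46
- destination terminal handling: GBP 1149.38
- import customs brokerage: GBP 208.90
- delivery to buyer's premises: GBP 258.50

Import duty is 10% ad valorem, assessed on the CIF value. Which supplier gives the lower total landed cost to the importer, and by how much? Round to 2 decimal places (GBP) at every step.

Supplier A (FCA):
CIF value = FCA price + origin terminal + freight + insurance = 464179.04 + 858.65 + 5328.72 + 198.46 = 470564.87
Import duty = 470564.87 × 10% = 47056.49
Buyer bears (A): 858.65 + 5328.72 + 198.46 + 1149.38 + 208.90 + 258.50 = 8002.61
Landed cost (A) = invoice 464179.04 + 8002.61 + duty 47056.49 = 519238.14
Supplier B (CFR):
CIF value = CFR price + insurance = 412767.16 + 198.46 = 412965.62
Import duty = 412965.62 × 10% = 41296.56
Buyer bears (B): 198.46 + 1149.38 + 208.90 + 258.50 = 1815.24
Landed cost (B) = invoice 412767.16 + 1815.24 + duty 41296.56 = 455878.96
Difference = |519238.14 − 455878.96| = 63359.18

Supplier B is cheaper by GBP 63359.18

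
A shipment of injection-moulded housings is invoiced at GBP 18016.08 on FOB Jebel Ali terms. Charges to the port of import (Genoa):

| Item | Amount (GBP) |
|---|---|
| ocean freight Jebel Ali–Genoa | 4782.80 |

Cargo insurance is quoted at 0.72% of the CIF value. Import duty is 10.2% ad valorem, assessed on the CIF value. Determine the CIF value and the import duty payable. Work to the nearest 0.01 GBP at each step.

Let C be the CIF value. C = FOB price + freight + 0.72% × C
C − 0.72% × C = 18016.08 + 4782.80
0.9928 × C = 22798.88
C = 22798.88 / 0.9928 = 22964.22
Insurance premium = 0.72% × 22964.22 = 165.34
Import duty = 22964.22 × 10.2% = 2342.35

CIF value: GBP 22964.22; import duty: GBP 2342.35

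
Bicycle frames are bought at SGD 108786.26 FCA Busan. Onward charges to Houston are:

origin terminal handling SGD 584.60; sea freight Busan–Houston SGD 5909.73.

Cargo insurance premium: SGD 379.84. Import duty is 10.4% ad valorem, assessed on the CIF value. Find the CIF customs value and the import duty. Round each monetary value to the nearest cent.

CIF = FCA price + pre-shipment costs + freight + insurance
CIF = 108786.26 + 584.60 + 5909.73 + 379.84 = 115660.43
Import duty = 115660.43 × 10.4% = 12028.68

CIF value: SGD 115660.43; import duty: SGD 12028.68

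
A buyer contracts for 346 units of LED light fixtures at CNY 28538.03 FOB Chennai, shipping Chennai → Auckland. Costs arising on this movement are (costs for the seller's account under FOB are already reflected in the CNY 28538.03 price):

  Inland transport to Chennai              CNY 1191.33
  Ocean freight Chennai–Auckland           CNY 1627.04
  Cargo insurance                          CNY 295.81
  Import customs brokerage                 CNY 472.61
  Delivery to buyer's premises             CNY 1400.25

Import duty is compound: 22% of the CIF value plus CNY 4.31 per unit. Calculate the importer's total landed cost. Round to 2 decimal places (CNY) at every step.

Total landed cost: CNY 40526.39

FOB: the seller bears costs until goods are on board at the origin port; the buyer bears freight, insurance and all costs thereafter.
Already in the invoice (seller's account under FOB): inland to port — exclude.
CIF value = FOB price + freight + insurance = 28538.03 + 1627.04 + 295.81 = 30460.88
Ad valorem component: 30460.88 × 22% = 6701.39
Specific component: 346 × 4.31 = 1491.26
Import duty = 6701.39 + 1491.26 = 8192.65
Buyer bears: freight 1627.04 + insurance 295.81 + brokerage 472.61 + delivery 1400.25 + duty 8192.65 = 11988.36
Landed cost = invoice 28538.03 + 11988.36 = 40526.39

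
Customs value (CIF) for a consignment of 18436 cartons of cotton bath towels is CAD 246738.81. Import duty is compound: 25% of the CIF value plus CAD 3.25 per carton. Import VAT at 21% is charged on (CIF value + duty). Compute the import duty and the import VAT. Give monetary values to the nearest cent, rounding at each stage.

Ad valorem component: 246738.81 × 25% = 61684.70
Specific component: 18436 × 3.25 = 59917.00
Import duty = 61684.70 + 59917.00 = 121601.70
VAT base = CIF + duty = 246738.81 + 121601.70 = 368340.51
Import VAT = 368340.51 × 21% = 77351.51

Import duty: CAD 121601.70; import VAT: CAD 77351.51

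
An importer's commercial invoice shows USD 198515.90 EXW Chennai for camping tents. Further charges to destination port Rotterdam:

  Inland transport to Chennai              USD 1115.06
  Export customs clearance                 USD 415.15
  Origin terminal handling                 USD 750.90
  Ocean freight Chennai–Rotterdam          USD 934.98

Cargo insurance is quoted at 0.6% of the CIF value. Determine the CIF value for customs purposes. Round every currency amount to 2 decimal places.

CIF value: USD 202949.69

Let C be the CIF value. C = EXW price + pre-shipment costs + freight + 0.6% × C
C − 0.6% × C = 198515.90 + 1115.06 + 415.15 + 750.90 + 934.98
0.994 × C = 201731.99
C = 201731.99 / 0.994 = 202949.69
Insurance premium = 0.6% × 202949.69 = 1217.70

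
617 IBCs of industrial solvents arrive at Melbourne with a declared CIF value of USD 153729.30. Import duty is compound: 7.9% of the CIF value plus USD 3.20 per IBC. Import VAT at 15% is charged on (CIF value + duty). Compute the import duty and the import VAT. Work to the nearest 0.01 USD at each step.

Import duty: USD 14119.01; import VAT: USD 25177.25

Ad valorem component: 153729.30 × 7.9% = 12144.61
Specific component: 617 × 3.20 = 1974.40
Import duty = 12144.61 + 1974.40 = 14119.01
VAT base = CIF + duty = 153729.30 + 14119.01 = 167848.31
Import VAT = 167848.31 × 15% = 25177.25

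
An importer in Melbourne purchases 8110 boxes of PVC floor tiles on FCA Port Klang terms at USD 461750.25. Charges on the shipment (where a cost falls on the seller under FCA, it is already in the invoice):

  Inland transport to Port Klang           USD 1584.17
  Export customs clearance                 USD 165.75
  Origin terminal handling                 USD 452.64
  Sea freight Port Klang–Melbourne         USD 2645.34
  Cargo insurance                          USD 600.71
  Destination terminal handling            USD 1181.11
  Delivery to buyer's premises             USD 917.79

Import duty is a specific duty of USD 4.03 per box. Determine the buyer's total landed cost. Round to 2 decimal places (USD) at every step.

Total landed cost: USD 500231.14

FCA: the seller delivers export-cleared goods to the carrier; the buyer bears costs from that point.
Already in the invoice (seller's account under FCA): inland to port, export clearance — exclude.
CIF value = FCA price + origin terminal + freight + insurance = 461750.25 + 452.64 + 2645.34 + 600.71 = 465448.94
Import duty = 8110 × 4.03 = 32683.30
Buyer bears: origin terminal 452.64 + freight 2645.34 + insurance 600.71 + destination terminal 1181.11 + delivery 917.79 + duty 32683.30 = 38480.89
Landed cost = invoice 461750.25 + 38480.89 = 500231.14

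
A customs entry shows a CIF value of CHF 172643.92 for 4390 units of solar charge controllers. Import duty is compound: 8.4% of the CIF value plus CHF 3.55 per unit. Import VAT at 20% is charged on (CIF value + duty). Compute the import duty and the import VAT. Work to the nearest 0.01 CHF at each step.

Import duty: CHF 30086.59; import VAT: CHF 40546.10

Ad valorem component: 172643.92 × 8.4% = 14502.09
Specific component: 4390 × 3.55 = 15584.50
Import duty = 14502.09 + 15584.50 = 30086.59
VAT base = CIF + duty = 172643.92 + 30086.59 = 202730.51
Import VAT = 202730.51 × 20% = 40546.10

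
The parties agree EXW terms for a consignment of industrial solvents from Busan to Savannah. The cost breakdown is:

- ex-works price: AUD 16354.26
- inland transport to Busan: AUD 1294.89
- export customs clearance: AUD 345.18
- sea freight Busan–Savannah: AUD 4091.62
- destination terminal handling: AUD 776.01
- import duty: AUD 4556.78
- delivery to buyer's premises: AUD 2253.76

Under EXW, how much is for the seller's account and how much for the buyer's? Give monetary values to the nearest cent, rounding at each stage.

EXW: the seller makes goods available at their premises; the buyer bears all onward costs.
Seller's account: goods 16354.26 = 16354.26
Buyer's account: inland to port 1294.89 + export clearance 345.18 + freight 4091.62 + destination terminal 776.01 + duty 4556.78 + delivery 2253.76 = 13318.24

Seller: AUD 16354.26; buyer: AUD 13318.24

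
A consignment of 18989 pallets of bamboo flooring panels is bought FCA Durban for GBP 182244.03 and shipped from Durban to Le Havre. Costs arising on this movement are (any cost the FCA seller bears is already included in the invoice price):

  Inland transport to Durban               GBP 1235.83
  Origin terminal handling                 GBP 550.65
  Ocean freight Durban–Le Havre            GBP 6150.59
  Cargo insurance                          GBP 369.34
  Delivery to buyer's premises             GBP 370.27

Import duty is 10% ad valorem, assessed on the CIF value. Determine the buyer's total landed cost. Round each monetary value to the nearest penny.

Total landed cost: GBP 208616.34

FCA: the seller delivers export-cleared goods to the carrier; the buyer bears costs from that point.
Already in the invoice (seller's account under FCA): inland to port — exclude.
CIF value = FCA price + origin terminal + freight + insurance = 182244.03 + 550.65 + 6150.59 + 369.34 = 189314.61
Import duty = 189314.61 × 10% = 18931.46
Buyer bears: origin terminal 550.65 + freight 6150.59 + insurance 369.34 + delivery 370.27 + duty 18931.46 = 26372.31
Landed cost = invoice 182244.03 + 26372.31 = 208616.34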